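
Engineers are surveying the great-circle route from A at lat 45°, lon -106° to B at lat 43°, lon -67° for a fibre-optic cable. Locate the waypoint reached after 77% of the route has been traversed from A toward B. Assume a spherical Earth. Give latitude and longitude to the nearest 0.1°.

≈ lat 44.6°, lon -75.6°

Convert each endpoint to a unit vector on the sphere (x = cos φ cos λ, y = cos φ sin λ, z = sin φ).
The central angle between the endpoints is δ = arccos(p₁·p₂) ≈ 0.486 rad (27.9°).
Interpolate at f = 0.77 with slerp weights a = sin((1−f)δ)/sin δ ≈ 0.239, b = sin(fδ)/sin δ ≈ 0.783.
p = a·p₁ + b·p₂ ≈ (0.177, -0.689, 0.703); φ = arcsin(p_z) ≈ 44.64°, λ = atan2(p_y, p_x) ≈ -75.59°.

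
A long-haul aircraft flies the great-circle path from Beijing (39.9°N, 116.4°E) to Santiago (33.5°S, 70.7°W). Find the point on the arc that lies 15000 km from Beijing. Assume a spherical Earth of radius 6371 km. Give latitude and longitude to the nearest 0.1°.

Convert each endpoint to a unit vector on the sphere (x = cos φ cos λ, y = cos φ sin λ, z = sin φ).
The central angle between the endpoints is δ = arccos(p₁·p₂) ≈ 2.992 rad (171.4°). The total great-circle distance is δ·R ≈ 2.992 × 6371 ≈ 19063 km, so the target fraction is f = 15000/19063 ≈ 0.787.
Interpolate at f ≈ 0.787 with slerp weights a = sin((1−f)δ)/sin δ ≈ 4.001, b = sin(fδ)/sin δ ≈ 4.759.
p = a·p₁ + b·p₂ ≈ (-0.053, -0.997, -0.061); φ = arcsin(p_z) ≈ -3.48°, λ = atan2(p_y, p_x) ≈ -93.04°.

≈ (3.5°S, 93.0°W)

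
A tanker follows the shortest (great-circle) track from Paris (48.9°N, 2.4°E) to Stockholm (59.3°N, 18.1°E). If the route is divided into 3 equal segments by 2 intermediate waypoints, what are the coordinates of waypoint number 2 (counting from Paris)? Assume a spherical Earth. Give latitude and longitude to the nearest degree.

≈ 56°N, 12°E

Convert each endpoint to a unit vector on the sphere (x = cos φ cos λ, y = cos φ sin λ, z = sin φ).
The central angle between the endpoints is δ = arccos(p₁·p₂) ≈ 0.241 rad (13.8°).
Interpolate at f = 2/3 with slerp weights a = sin((1−f)δ)/sin δ ≈ 0.336, b = sin(fδ)/sin δ ≈ 0.670.
p = a·p₁ + b·p₂ ≈ (0.546, 0.116, 0.830); φ = arcsin(p_z) ≈ 56.07°, λ = atan2(p_y, p_x) ≈ 11.95°.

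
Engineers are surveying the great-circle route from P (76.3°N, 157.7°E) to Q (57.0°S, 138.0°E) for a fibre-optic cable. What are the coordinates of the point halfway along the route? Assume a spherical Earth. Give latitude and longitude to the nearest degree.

≈ (10°N, 144°E)

Convert each endpoint to a unit vector on the sphere (x = cos φ cos λ, y = cos φ sin λ, z = sin φ).
The central angle between the endpoints is δ = arccos(p₁·p₂) ≈ 2.337 rad (133.9°).
Interpolate at f = 1/2 with slerp weights a = sin((1−f)δ)/sin δ ≈ 1.277, b = sin(fδ)/sin δ ≈ 1.277.
p = a·p₁ + b·p₂ ≈ (-0.797, 0.580, 0.170); φ = arcsin(p_z) ≈ 9.77°, λ = atan2(p_y, p_x) ≈ 143.94°.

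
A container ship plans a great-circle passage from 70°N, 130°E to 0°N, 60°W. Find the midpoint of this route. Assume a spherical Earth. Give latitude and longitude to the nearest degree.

≈ 55°N, 65°W

Write both endpoints as unit vectors p₁, p₂ with components (cos φ cos λ, cos φ sin λ, sin φ).
The central angle between the endpoints is δ = arccos(p₁·p₂) ≈ 1.914 rad (109.7°).
Interpolate at f = 1/2 with slerp weights a = sin((1−f)δ)/sin δ ≈ 0.868, b = sin(fδ)/sin δ ≈ 0.868.
p = a·p₁ + b·p₂ ≈ (0.243, -0.524, 0.816); φ = arcsin(p_z) ≈ 54.68°, λ = atan2(p_y, p_x) ≈ -65.12°.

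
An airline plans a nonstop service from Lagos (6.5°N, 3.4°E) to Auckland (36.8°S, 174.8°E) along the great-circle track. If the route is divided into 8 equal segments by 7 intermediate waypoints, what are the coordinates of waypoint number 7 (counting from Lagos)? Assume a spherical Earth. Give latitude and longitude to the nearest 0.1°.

The haversine formula gives a central angle δ ≈ 2.595 rad (148.7°) between the endpoints.
Interpolate at f = 7/8 with slerp weights a = sin((1−f)δ)/sin δ ≈ 0.614, b = sin(fδ)/sin δ ≈ 1.472.
p = a·p₁ + b·p₂ ≈ (-0.565, 0.143, -0.812); φ = arcsin(p_z) ≈ -54.33°, λ = atan2(p_y, p_x) ≈ 165.81°.

≈ 54.3°S, 165.8°E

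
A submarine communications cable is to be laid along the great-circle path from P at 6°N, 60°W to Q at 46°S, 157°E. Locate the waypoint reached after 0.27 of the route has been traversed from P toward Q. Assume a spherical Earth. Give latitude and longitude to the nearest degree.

Write both endpoints as unit vectors p₁, p₂ with components (cos φ cos λ, cos φ sin λ, sin φ).
The central angle between the endpoints is δ = arccos(p₁·p₂) ≈ 2.248 rad (128.8°).
Interpolate at f = 0.27 with slerp weights a = sin((1−f)δ)/sin δ ≈ 1.280, b = sin(fδ)/sin δ ≈ 0.732.
p = a·p₁ + b·p₂ ≈ (0.168, -0.904, -0.393); φ = arcsin(p_z) ≈ -23.13°, λ = atan2(p_y, p_x) ≈ -79.44°.

≈ 23°S, 79°W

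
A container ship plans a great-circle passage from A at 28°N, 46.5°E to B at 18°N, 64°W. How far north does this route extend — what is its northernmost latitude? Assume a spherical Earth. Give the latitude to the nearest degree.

≈ 37°N

The great circle lies in the plane with unit normal n̂ = (p₁ × p₂)/|p₁ × p₂|.
Here n̂_z ≈ -0.795; the vertex latitude is φ_max = arccos|n̂_z| ≈ 37.3°.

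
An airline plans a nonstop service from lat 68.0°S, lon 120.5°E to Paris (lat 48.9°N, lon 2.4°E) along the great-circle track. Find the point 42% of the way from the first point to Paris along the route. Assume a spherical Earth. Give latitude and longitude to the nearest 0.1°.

≈ lat 27.1°S, lon 41.9°E

Convert each endpoint to a unit vector on the sphere (x = cos φ cos λ, y = cos φ sin λ, z = sin φ).
The central angle between the endpoints is δ = arccos(p₁·p₂) ≈ 2.523 rad (144.6°).
Interpolate at f = 0.42 with slerp weights a = sin((1−f)δ)/sin δ ≈ 1.714, b = sin(fδ)/sin δ ≈ 1.504.
p = a·p₁ + b·p₂ ≈ (0.662, 0.595, -0.456); φ = arcsin(p_z) ≈ -27.15°, λ = atan2(p_y, p_x) ≈ 41.94°.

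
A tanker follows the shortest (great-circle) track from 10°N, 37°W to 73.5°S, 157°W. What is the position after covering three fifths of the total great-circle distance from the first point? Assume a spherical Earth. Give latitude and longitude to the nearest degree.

≈ 52°S, 59°W

Convert each endpoint to a unit vector on the sphere (x = cos φ cos λ, y = cos φ sin λ, z = sin φ).
The central angle between the endpoints is δ = arccos(p₁·p₂) ≈ 1.882 rad (107.8°).
Interpolate at f = 3/5 with slerp weights a = sin((1−f)δ)/sin δ ≈ 0.718, b = sin(fδ)/sin δ ≈ 0.950.
p = a·p₁ + b·p₂ ≈ (0.317, -0.531, -0.786); φ = arcsin(p_z) ≈ -51.81°, λ = atan2(p_y, p_x) ≈ -59.20°.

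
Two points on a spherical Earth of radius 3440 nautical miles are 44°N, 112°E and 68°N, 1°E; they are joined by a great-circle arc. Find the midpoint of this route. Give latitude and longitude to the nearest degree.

≈ 67°N, 81°E

Convert each endpoint to a unit vector on the sphere (x = cos φ cos λ, y = cos φ sin λ, z = sin φ).
The central angle between the endpoints is δ = arccos(p₁·p₂) ≈ 0.991 rad (56.8°).
Interpolate at f = 1/2 with slerp weights a = sin((1−f)δ)/sin δ ≈ 0.568, b = sin(fδ)/sin δ ≈ 0.568.
p = a·p₁ + b·p₂ ≈ (0.060, 0.383, 0.922); φ = arcsin(p_z) ≈ 67.20°, λ = atan2(p_y, p_x) ≈ 81.13°.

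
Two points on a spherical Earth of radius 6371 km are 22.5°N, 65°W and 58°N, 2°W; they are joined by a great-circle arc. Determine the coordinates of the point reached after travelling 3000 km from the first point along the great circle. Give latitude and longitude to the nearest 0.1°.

Write both endpoints as unit vectors p₁, p₂ with components (cos φ cos λ, cos φ sin λ, sin φ).
The central angle between the endpoints is δ = arccos(p₁·p₂) ≈ 0.992 rad (56.9°). The total great-circle distance is δ·R ≈ 0.992 × 6371 ≈ 6322 km, so the target fraction is f = 3000/6322 ≈ 0.475.
Interpolate at f ≈ 0.475 with slerp weights a = sin((1−f)δ)/sin δ ≈ 0.595, b = sin(fδ)/sin δ ≈ 0.542.
p = a·p₁ + b·p₂ ≈ (0.519, -0.508, 0.687); φ = arcsin(p_z) ≈ 43.41°, λ = atan2(p_y, p_x) ≈ -44.38°.

≈ 43.4°N, 44.4°W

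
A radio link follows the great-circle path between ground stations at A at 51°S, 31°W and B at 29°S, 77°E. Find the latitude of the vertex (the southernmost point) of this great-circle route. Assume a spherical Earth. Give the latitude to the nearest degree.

≈ 58°S

The great circle lies in the plane with unit normal n̂ = (p₁ × p₂)/|p₁ × p₂|.
Here n̂_z ≈ +0.535; the vertex latitude is φ_max = arccos|n̂_z| ≈ 57.7°.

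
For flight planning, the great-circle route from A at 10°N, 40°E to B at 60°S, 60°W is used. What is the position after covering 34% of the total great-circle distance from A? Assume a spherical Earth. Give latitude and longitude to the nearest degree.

≈ 20°S, 22°E

Write both endpoints as unit vectors p₁, p₂ with components (cos φ cos λ, cos φ sin λ, sin φ).
The central angle between the endpoints is δ = arccos(p₁·p₂) ≈ 1.809 rad (103.6°).
Interpolate at f = 0.34 with slerp weights a = sin((1−f)δ)/sin δ ≈ 0.957, b = sin(fδ)/sin δ ≈ 0.594.
p = a·p₁ + b·p₂ ≈ (0.870, 0.349, -0.348); φ = arcsin(p_z) ≈ -20.37°, λ = atan2(p_y, p_x) ≈ 21.83°.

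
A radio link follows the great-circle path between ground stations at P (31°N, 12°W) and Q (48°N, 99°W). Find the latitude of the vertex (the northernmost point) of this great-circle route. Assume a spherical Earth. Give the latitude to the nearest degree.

≈ 51°N

The great circle lies in the plane with unit normal n̂ = (p₁ × p₂)/|p₁ × p₂|.
Here n̂_z ≈ -0.629; the vertex latitude is φ_max = arccos|n̂_z| ≈ 51.0°.
Check via Clairaut: cos φ_max = |cos φ₁| · sin C = cos(31.0°)·sin(47.2°) ≈ 0.629, again giving ≈ 51.0°.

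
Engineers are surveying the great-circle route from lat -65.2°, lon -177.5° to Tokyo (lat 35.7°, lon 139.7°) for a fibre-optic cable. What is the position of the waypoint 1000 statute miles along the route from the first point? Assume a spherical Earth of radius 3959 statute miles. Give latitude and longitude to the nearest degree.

≈ lat -52°, lon 169°

The haversine formula gives a central angle δ ≈ 1.854 rad (106.2°) between the endpoints. The total great-circle distance is δ·R ≈ 1.854 × 3959 ≈ 7341 mi, so the target fraction is f = 1000/7341 ≈ 0.136.
Interpolate at f ≈ 0.136 with slerp weights a = sin((1−f)δ)/sin δ ≈ 1.041, b = sin(fδ)/sin δ ≈ 0.260.
p = a·p₁ + b·p₂ ≈ (-0.597, 0.118, -0.793); φ = arcsin(p_z) ≈ -52.48°, λ = atan2(p_y, p_x) ≈ 168.86°.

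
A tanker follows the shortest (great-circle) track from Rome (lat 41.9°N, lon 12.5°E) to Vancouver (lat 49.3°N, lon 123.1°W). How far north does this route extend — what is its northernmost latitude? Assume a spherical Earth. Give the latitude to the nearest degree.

≈ 70°N

The great circle lies in the plane with unit normal n̂ = (p₁ × p₂)/|p₁ × p₂|.
Here n̂_z ≈ -0.344; the vertex latitude is φ_max = arccos|n̂_z| ≈ 69.9°.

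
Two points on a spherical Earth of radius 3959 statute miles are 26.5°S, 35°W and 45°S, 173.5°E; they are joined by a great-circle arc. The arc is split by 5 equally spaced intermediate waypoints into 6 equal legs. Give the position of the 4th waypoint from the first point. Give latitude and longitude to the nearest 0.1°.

Convert each endpoint to a unit vector on the sphere (x = cos φ cos λ, y = cos φ sin λ, z = sin φ).
The central angle between the endpoints is δ = arccos(p₁·p₂) ≈ 1.814 rad (103.9°).
Interpolate at f = 4/6 with slerp weights a = sin((1−f)δ)/sin δ ≈ 0.586, b = sin(fδ)/sin δ ≈ 0.964.
p = a·p₁ + b·p₂ ≈ (-0.248, -0.223, -0.943); φ = arcsin(p_z) ≈ -70.51°, λ = atan2(p_y, p_x) ≈ -137.94°.

≈ 70.5°S, 137.9°W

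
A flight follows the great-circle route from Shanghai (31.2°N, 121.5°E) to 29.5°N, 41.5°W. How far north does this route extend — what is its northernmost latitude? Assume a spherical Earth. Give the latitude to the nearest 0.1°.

The great circle lies in the plane with unit normal n̂ = (p₁ × p₂)/|p₁ × p₂|.
Here n̂_z ≈ -0.245; the vertex latitude is φ_max = arccos|n̂_z| ≈ 75.8°.
Check via Clairaut: cos φ_max = |cos φ₁| · sin C = cos(31.2°)·sin(16.6°) ≈ 0.245, again giving ≈ 75.8°.

≈ 75.8°N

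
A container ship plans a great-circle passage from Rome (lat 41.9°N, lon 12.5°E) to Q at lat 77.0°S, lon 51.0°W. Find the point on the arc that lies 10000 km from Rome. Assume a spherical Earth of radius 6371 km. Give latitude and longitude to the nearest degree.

Convert each endpoint to a unit vector on the sphere (x = cos φ cos λ, y = cos φ sin λ, z = sin φ).
The central angle between the endpoints is δ = arccos(p₁·p₂) ≈ 2.185 rad (125.2°). The total great-circle distance is δ·R ≈ 2.185 × 6371 ≈ 13918 km, so the target fraction is f = 10000/13918 ≈ 0.718.
Interpolate at f ≈ 0.718 with slerp weights a = sin((1−f)δ)/sin δ ≈ 0.706, b = sin(fδ)/sin δ ≈ 1.223.
p = a·p₁ + b·p₂ ≈ (0.686, -0.100, -0.721); φ = arcsin(p_z) ≈ -46.10°, λ = atan2(p_y, p_x) ≈ -8.31°.

≈ lat 46°S, lon 8°W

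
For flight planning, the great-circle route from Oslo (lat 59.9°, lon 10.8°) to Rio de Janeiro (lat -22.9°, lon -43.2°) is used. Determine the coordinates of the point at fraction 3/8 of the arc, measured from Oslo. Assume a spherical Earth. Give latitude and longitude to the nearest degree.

≈ lat 31°, lon -19°

Write both endpoints as unit vectors p₁, p₂ with components (cos φ cos λ, cos φ sin λ, sin φ).
The central angle between the endpoints is δ = arccos(p₁·p₂) ≈ 1.636 rad (93.7°).
Interpolate at f = 3/8 with slerp weights a = sin((1−f)δ)/sin δ ≈ 0.855, b = sin(fδ)/sin δ ≈ 0.577.
p = a·p₁ + b·p₂ ≈ (0.809, -0.283, 0.515); φ = arcsin(p_z) ≈ 31.02°, λ = atan2(p_y, p_x) ≈ -19.31°.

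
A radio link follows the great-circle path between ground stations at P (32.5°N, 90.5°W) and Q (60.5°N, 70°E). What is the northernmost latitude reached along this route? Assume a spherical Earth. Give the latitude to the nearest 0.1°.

≈ 82.0°N

The great circle lies in the plane with unit normal n̂ = (p₁ × p₂)/|p₁ × p₂|.
Here n̂_z ≈ +0.139; the vertex latitude is φ_max = arccos|n̂_z| ≈ 82.0°.
Check via Clairaut: cos φ_max = |cos φ₁| · sin C = cos(32.5°)·sin(9.5°) ≈ 0.139, again giving ≈ 82.0°.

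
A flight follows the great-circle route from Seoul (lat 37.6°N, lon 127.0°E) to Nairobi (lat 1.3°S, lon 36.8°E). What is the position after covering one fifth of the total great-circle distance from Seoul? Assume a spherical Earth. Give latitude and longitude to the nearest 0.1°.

Write both endpoints as unit vectors p₁, p₂ with components (cos φ cos λ, cos φ sin λ, sin φ).
The central angle between the endpoints is δ = arccos(p₁·p₂) ≈ 1.587 rad (91.0°).
Interpolate at f = 1/5 with slerp weights a = sin((1−f)δ)/sin δ ≈ 0.955, b = sin(fδ)/sin δ ≈ 0.312.
p = a·p₁ + b·p₂ ≈ (-0.206, 0.791, 0.576); φ = arcsin(p_z) ≈ 35.15°, λ = atan2(p_y, p_x) ≈ 104.56°.

≈ lat 35.2°N, lon 104.6°E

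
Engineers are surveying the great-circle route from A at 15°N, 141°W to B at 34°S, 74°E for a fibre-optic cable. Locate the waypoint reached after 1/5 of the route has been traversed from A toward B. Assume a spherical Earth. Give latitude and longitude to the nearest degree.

Write both endpoints as unit vectors p₁, p₂ with components (cos φ cos λ, cos φ sin λ, sin φ).
The central angle between the endpoints is δ = arccos(p₁·p₂) ≈ 2.499 rad (143.2°).
Interpolate at f = 1/5 with slerp weights a = sin((1−f)δ)/sin δ ≈ 1.518, b = sin(fδ)/sin δ ≈ 0.800.
p = a·p₁ + b·p₂ ≈ (-0.957, -0.285, -0.054); φ = arcsin(p_z) ≈ -3.12°, λ = atan2(p_y, p_x) ≈ -163.40°.

≈ 3°S, 163°W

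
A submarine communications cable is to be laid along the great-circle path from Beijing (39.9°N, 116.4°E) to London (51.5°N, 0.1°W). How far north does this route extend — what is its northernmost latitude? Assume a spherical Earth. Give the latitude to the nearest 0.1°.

≈ 63.5°N

The great circle lies in the plane with unit normal n̂ = (p₁ × p₂)/|p₁ × p₂|.
Here n̂_z ≈ -0.446; the vertex latitude is φ_max = arccos|n̂_z| ≈ 63.5°.
Check via Clairaut: cos φ_max = |cos φ₁| · sin C = cos(39.9°)·sin(35.6°) ≈ 0.446, again giving ≈ 63.5°.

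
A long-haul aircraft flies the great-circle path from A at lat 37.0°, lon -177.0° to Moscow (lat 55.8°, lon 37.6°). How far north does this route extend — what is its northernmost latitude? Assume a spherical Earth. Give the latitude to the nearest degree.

≈ 75°

The great circle lies in the plane with unit normal n̂ = (p₁ × p₂)/|p₁ × p₂|.
Here n̂_z ≈ -0.257; the vertex latitude is φ_max = arccos|n̂_z| ≈ 75.1°.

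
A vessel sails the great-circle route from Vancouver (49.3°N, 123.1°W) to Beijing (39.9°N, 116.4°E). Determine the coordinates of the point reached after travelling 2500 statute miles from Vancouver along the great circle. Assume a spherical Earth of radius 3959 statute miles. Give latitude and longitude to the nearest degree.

Write both endpoints as unit vectors p₁, p₂ with components (cos φ cos λ, cos φ sin λ, sin φ).
The central angle between the endpoints is δ = arccos(p₁·p₂) ≈ 1.336 rad (76.6°). The total great-circle distance is δ·R ≈ 1.336 × 3959 ≈ 5290 mi, so the target fraction is f = 2500/5290 ≈ 0.473.
Interpolate at f ≈ 0.473 with slerp weights a = sin((1−f)δ)/sin δ ≈ 0.666, b = sin(fδ)/sin δ ≈ 0.607.
p = a·p₁ + b·p₂ ≈ (-0.444, 0.053, 0.894); φ = arcsin(p_z) ≈ 63.42°, λ = atan2(p_y, p_x) ≈ 173.17°.

≈ 63°N, 173°E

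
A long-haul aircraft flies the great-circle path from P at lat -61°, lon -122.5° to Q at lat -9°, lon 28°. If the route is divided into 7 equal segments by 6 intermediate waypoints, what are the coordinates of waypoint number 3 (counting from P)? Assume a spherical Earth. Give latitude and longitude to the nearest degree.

Write both endpoints as unit vectors p₁, p₂ with components (cos φ cos λ, cos φ sin λ, sin φ).
The central angle between the endpoints is δ = arccos(p₁·p₂) ≈ 1.855 rad (106.3°).
Interpolate at f = 3/7 with slerp weights a = sin((1−f)δ)/sin δ ≈ 0.909, b = sin(fδ)/sin δ ≈ 0.743.
p = a·p₁ + b·p₂ ≈ (0.412, -0.027, -0.911); φ = arcsin(p_z) ≈ -65.64°, λ = atan2(p_y, p_x) ≈ -3.72°.

≈ lat -66°, lon -4°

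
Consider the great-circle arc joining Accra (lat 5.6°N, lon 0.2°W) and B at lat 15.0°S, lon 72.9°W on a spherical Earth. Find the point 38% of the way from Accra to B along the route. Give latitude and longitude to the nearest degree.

≈ lat 3°S, lon 27°W

Convert each endpoint to a unit vector on the sphere (x = cos φ cos λ, y = cos φ sin λ, z = sin φ).
The central angle between the endpoints is δ = arccos(p₁·p₂) ≈ 1.307 rad (74.9°).
Interpolate at f = 0.38 with slerp weights a = sin((1−f)δ)/sin δ ≈ 0.751, b = sin(fδ)/sin δ ≈ 0.494.
p = a·p₁ + b·p₂ ≈ (0.887, -0.458, -0.055); φ = arcsin(p_z) ≈ -3.12°, λ = atan2(p_y, p_x) ≈ -27.32°.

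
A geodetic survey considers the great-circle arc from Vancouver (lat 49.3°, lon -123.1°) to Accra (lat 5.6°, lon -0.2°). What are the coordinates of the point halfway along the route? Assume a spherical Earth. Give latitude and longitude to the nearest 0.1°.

≈ lat 45.4°, lon -40.7°

Convert each endpoint to a unit vector on the sphere (x = cos φ cos λ, y = cos φ sin λ, z = sin φ).
The central angle between the endpoints is δ = arccos(p₁·p₂) ≈ 1.853 rad (106.2°).
Interpolate at f = 1/2 with slerp weights a = sin((1−f)δ)/sin δ ≈ 0.832, b = sin(fδ)/sin δ ≈ 0.832.
p = a·p₁ + b·p₂ ≈ (0.532, -0.458, 0.712); φ = arcsin(p_z) ≈ 45.43°, λ = atan2(p_y, p_x) ≈ -40.70°.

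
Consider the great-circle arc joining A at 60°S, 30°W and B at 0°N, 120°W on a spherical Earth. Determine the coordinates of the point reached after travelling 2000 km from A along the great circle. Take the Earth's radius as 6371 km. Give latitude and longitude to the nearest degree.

≈ 55°S, 63°W

From cos δ = sin φ₁ sin φ₂ + cos φ₁ cos φ₂ cos Δλ, the central angle is δ ≈ 1.571 rad (90.0°). The total great-circle distance is δ·R ≈ 1.571 × 6371 ≈ 10008 km, so the target fraction is f = 2000/10008 ≈ 0.200.
Interpolate at f ≈ 0.200 with slerp weights a = sin((1−f)δ)/sin δ ≈ 0.951, b = sin(fδ)/sin δ ≈ 0.309.
p = a·p₁ + b·p₂ ≈ (0.257, -0.505, -0.824); φ = arcsin(p_z) ≈ -55.46°, λ = atan2(p_y, p_x) ≈ -63.00°.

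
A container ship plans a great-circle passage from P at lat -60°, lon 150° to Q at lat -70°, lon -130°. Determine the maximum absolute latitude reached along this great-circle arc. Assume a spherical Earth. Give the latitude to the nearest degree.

The great circle lies in the plane with unit normal n̂ = (p₁ × p₂)/|p₁ × p₂|.
Here n̂_z ≈ +0.314; the vertex latitude is φ_max = arccos|n̂_z| ≈ 71.7°.
Check via Clairaut: cos φ_max = |cos φ₁| · sin C = cos(60.0°)·sin(141.2°) ≈ 0.314, again giving ≈ 71.7°.

≈ -72°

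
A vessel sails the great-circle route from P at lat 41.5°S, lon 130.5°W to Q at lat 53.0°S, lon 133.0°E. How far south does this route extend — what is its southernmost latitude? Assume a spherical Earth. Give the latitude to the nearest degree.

The great circle lies in the plane with unit normal n̂ = (p₁ × p₂)/|p₁ × p₂|.
Here n̂_z ≈ -0.510; the vertex latitude is φ_max = arccos|n̂_z| ≈ 59.3°.
Check via Clairaut: cos φ_max = |cos φ₁| · sin C = cos(41.5°)·sin(137.1°) ≈ 0.510, again giving ≈ 59.3°.

≈ 59°S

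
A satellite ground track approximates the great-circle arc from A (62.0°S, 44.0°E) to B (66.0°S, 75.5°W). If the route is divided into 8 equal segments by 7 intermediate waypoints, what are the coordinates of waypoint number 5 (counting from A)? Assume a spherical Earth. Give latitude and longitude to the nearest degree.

≈ (76°S, 32°W)

Convert each endpoint to a unit vector on the sphere (x = cos φ cos λ, y = cos φ sin λ, z = sin φ).
The central angle between the endpoints is δ = arccos(p₁·p₂) ≈ 0.778 rad (44.6°).
Interpolate at f = 5/8 with slerp weights a = sin((1−f)δ)/sin δ ≈ 0.410, b = sin(fδ)/sin δ ≈ 0.666.
p = a·p₁ + b·p₂ ≈ (0.206, -0.129, -0.970); φ = arcsin(p_z) ≈ -75.94°, λ = atan2(p_y, p_x) ≈ -31.94°.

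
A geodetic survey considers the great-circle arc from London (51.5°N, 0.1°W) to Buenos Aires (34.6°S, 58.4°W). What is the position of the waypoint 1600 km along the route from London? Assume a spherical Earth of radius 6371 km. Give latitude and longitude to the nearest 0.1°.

≈ (40.5°N, 13.5°W)

The haversine formula gives a central angle δ ≈ 1.747 rad (100.1°) between the endpoints. The total great-circle distance is δ·R ≈ 1.747 × 6371 ≈ 11129 km, so the target fraction is f = 1600/11129 ≈ 0.144.
Interpolate at f ≈ 0.144 with slerp weights a = sin((1−f)δ)/sin δ ≈ 1.013, b = sin(fδ)/sin δ ≈ 0.252.
p = a·p₁ + b·p₂ ≈ (0.739, -0.178, 0.649); φ = arcsin(p_z) ≈ 40.49°, λ = atan2(p_y, p_x) ≈ -13.54°.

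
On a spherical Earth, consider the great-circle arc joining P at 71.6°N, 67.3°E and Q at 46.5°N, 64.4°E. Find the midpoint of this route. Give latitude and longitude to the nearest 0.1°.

Convert each endpoint to a unit vector on the sphere (x = cos φ cos λ, y = cos φ sin λ, z = sin φ).
The central angle between the endpoints is δ = arccos(p₁·p₂) ≈ 0.439 rad (25.1°).
Interpolate at f = 1/2 with slerp weights a = sin((1−f)δ)/sin δ ≈ 0.512, b = sin(fδ)/sin δ ≈ 0.512.
p = a·p₁ + b·p₂ ≈ (0.215, 0.467, 0.858); φ = arcsin(p_z) ≈ 59.06°, λ = atan2(p_y, p_x) ≈ 65.31°.

≈ 59.1°N, 65.3°E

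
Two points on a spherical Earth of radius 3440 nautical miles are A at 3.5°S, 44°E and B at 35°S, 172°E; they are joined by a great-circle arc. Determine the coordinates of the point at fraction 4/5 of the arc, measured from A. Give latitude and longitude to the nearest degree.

The haversine formula gives a central angle δ ≈ 2.058 rad (117.9°) between the endpoints.
Interpolate at f = 4/5 with slerp weights a = sin((1−f)δ)/sin δ ≈ 0.453, b = sin(fδ)/sin δ ≈ 1.129.
p = a·p₁ + b·p₂ ≈ (-0.590, 0.443, -0.675); φ = arcsin(p_z) ≈ -42.45°, λ = atan2(p_y, p_x) ≈ 143.14°.

≈ 42°S, 143°E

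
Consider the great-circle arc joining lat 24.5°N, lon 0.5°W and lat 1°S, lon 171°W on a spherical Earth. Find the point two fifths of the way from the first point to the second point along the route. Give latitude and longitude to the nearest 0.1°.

≈ lat 69.3°N, lon 75.5°W

Write both endpoints as unit vectors p₁, p₂ with components (cos φ cos λ, cos φ sin λ, sin φ).
The central angle between the endpoints is δ = arccos(p₁·p₂) ≈ 2.701 rad (154.8°).
Interpolate at f = 2/5 with slerp weights a = sin((1−f)δ)/sin δ ≈ 2.343, b = sin(fδ)/sin δ ≈ 2.069.
p = a·p₁ + b·p₂ ≈ (0.088, -0.342, 0.935); φ = arcsin(p_z) ≈ 69.30°, λ = atan2(p_y, p_x) ≈ -75.55°.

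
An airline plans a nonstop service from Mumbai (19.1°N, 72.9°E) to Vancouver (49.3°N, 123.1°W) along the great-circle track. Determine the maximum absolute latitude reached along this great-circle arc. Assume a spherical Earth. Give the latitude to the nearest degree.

≈ 80°N

The great circle lies in the plane with unit normal n̂ = (p₁ × p₂)/|p₁ × p₂|.
Here n̂_z ≈ +0.181; the vertex latitude is φ_max = arccos|n̂_z| ≈ 79.6°.
Check via Clairaut: cos φ_max = |cos φ₁| · sin C = cos(19.1°)·sin(11.0°) ≈ 0.181, again giving ≈ 79.6°.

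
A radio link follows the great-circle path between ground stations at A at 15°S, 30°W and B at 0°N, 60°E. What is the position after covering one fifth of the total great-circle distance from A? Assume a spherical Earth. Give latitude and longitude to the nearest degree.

≈ 14°S, 11°W

The haversine formula gives a central angle δ ≈ 1.571 rad (90.0°) between the endpoints.
Interpolate at f = 1/5 with slerp weights a = sin((1−f)δ)/sin δ ≈ 0.951, b = sin(fδ)/sin δ ≈ 0.309.
p = a·p₁ + b·p₂ ≈ (0.950, -0.192, -0.246); φ = arcsin(p_z) ≈ -14.25°, λ = atan2(p_y, p_x) ≈ -11.41°.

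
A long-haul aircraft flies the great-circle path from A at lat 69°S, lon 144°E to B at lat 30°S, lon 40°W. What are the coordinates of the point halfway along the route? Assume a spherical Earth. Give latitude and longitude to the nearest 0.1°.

Write both endpoints as unit vectors p₁, p₂ with components (cos φ cos λ, cos φ sin λ, sin φ).
The central angle between the endpoints is δ = arccos(p₁·p₂) ≈ 1.413 rad (81.0°).
Interpolate at f = 1/2 with slerp weights a = sin((1−f)δ)/sin δ ≈ 0.657, b = sin(fδ)/sin δ ≈ 0.657.
p = a·p₁ + b·p₂ ≈ (0.246, -0.227, -0.942); φ = arcsin(p_z) ≈ -70.45°, λ = atan2(p_y, p_x) ≈ -42.81°.

≈ lat 70.4°S, lon 42.8°W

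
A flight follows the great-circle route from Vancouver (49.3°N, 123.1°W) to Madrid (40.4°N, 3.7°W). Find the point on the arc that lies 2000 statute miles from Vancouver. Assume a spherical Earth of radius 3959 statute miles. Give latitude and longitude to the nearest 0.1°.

≈ (63.3°N, 75.6°W)

The haversine formula gives a central angle δ ≈ 1.321 rad (75.7°) between the endpoints. The total great-circle distance is δ·R ≈ 1.321 × 3959 ≈ 5228 mi, so the target fraction is f = 2000/5228 ≈ 0.383.
Interpolate at f ≈ 0.383 with slerp weights a = sin((1−f)δ)/sin δ ≈ 0.751, b = sin(fδ)/sin δ ≈ 0.500.
p = a·p₁ + b·p₂ ≈ (0.112, -0.435, 0.893); φ = arcsin(p_z) ≈ 63.31°, λ = atan2(p_y, p_x) ≈ -75.56°.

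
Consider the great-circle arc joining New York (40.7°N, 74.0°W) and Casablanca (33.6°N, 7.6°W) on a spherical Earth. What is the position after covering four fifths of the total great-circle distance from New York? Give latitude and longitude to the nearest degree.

≈ 38°N, 19°W

The haversine formula gives a central angle δ ≈ 0.910 rad (52.1°) between the endpoints.
Interpolate at f = 4/5 with slerp weights a = sin((1−f)δ)/sin δ ≈ 0.229, b = sin(fδ)/sin δ ≈ 0.843.
p = a·p₁ + b·p₂ ≈ (0.744, -0.260, 0.616); φ = arcsin(p_z) ≈ 38.02°, λ = atan2(p_y, p_x) ≈ -19.26°.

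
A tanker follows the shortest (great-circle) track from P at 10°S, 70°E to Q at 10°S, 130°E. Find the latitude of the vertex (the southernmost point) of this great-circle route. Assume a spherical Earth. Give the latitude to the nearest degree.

The great circle lies in the plane with unit normal n̂ = (p₁ × p₂)/|p₁ × p₂|.
Here n̂_z ≈ +0.980; the vertex latitude is φ_max = arccos|n̂_z| ≈ 11.5°.
Check via Clairaut: cos φ_max = |cos φ₁| · sin C = cos(10.0°)·sin(95.7°) ≈ 0.980, again giving ≈ 11.5°.

≈ 12°S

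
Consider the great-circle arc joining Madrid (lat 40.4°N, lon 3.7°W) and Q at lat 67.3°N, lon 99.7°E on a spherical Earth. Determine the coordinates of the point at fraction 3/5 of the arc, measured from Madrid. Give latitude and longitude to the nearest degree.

From cos δ = sin φ₁ sin φ₂ + cos φ₁ cos φ₂ cos Δλ, the central angle is δ ≈ 1.012 rad (58.0°).
Interpolate at f = 3/5 with slerp weights a = sin((1−f)δ)/sin δ ≈ 0.465, b = sin(fδ)/sin δ ≈ 0.673.
p = a·p₁ + b·p₂ ≈ (0.309, 0.233, 0.922); φ = arcsin(p_z) ≈ 67.21°, λ = atan2(p_y, p_x) ≈ 37.01°.

≈ lat 67°N, lon 37°E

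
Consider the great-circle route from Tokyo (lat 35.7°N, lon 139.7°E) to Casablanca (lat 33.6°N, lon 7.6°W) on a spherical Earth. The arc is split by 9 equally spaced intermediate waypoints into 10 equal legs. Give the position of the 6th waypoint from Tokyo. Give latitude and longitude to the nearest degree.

Write both endpoints as unit vectors p₁, p₂ with components (cos φ cos λ, cos φ sin λ, sin φ).
The central angle between the endpoints is δ = arccos(p₁·p₂) ≈ 1.820 rad (104.3°).
Interpolate at f = 6/10 with slerp weights a = sin((1−f)δ)/sin δ ≈ 0.686, b = sin(fδ)/sin δ ≈ 0.916.
p = a·p₁ + b·p₂ ≈ (0.331, 0.260, 0.907); φ = arcsin(p_z) ≈ 65.13°, λ = atan2(p_y, p_x) ≈ 38.13°.

≈ lat 65°N, lon 38°E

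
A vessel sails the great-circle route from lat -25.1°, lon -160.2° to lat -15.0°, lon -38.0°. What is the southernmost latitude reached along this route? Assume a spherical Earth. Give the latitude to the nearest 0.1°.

≈ -37.6°

The great circle lies in the plane with unit normal n̂ = (p₁ × p₂)/|p₁ × p₂|.
Here n̂_z ≈ +0.792; the vertex latitude is φ_max = arccos|n̂_z| ≈ 37.6°.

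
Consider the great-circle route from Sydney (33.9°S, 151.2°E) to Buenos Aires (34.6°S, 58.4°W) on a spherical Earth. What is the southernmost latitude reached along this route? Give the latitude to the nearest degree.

≈ 69°S

The great circle lies in the plane with unit normal n̂ = (p₁ × p₂)/|p₁ × p₂|.
Here n̂_z ≈ +0.351; the vertex latitude is φ_max = arccos|n̂_z| ≈ 69.4°.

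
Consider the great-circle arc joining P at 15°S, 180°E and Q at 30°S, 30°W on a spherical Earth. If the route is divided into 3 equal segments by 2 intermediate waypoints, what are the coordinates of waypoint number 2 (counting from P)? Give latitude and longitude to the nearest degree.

≈ 57°S, 77°W

Write both endpoints as unit vectors p₁, p₂ with components (cos φ cos λ, cos φ sin λ, sin φ).
The central angle between the endpoints is δ = arccos(p₁·p₂) ≈ 2.208 rad (126.5°).
Interpolate at f = 2/3 with slerp weights a = sin((1−f)δ)/sin δ ≈ 0.835, b = sin(fδ)/sin δ ≈ 1.238.
p = a·p₁ + b·p₂ ≈ (0.122, -0.536, -0.835); φ = arcsin(p_z) ≈ -56.65°, λ = atan2(p_y, p_x) ≈ -77.20°.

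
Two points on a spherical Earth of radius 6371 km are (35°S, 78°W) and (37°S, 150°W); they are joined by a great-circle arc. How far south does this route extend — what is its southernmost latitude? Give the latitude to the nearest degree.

≈ 42°S

The great circle lies in the plane with unit normal n̂ = (p₁ × p₂)/|p₁ × p₂|.
Here n̂_z ≈ -0.743; the vertex latitude is φ_max = arccos|n̂_z| ≈ 42.0°.
Check via Clairaut: cos φ_max = |cos φ₁| · sin C = cos(35.0°)·sin(114.8°) ≈ 0.743, again giving ≈ 42.0°.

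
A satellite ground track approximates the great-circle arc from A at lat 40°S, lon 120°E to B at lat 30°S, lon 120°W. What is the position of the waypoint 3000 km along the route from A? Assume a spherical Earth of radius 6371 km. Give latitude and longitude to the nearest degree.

The haversine formula gives a central angle δ ≈ 1.581 rad (90.6°) between the endpoints. The total great-circle distance is δ·R ≈ 1.581 × 6371 ≈ 10073 km, so the target fraction is f = 3000/10073 ≈ 0.298.
Interpolate at f ≈ 0.298 with slerp weights a = sin((1−f)δ)/sin δ ≈ 0.896, b = sin(fδ)/sin δ ≈ 0.454.
p = a·p₁ + b·p₂ ≈ (-0.540, 0.254, -0.803); φ = arcsin(p_z) ≈ -53.39°, λ = atan2(p_y, p_x) ≈ 154.79°.

≈ lat 53°S, lon 155°E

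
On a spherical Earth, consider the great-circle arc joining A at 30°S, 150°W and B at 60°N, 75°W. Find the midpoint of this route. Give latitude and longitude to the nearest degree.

Write both endpoints as unit vectors p₁, p₂ with components (cos φ cos λ, cos φ sin λ, sin φ).
The central angle between the endpoints is δ = arccos(p₁·p₂) ≈ 1.898 rad (108.7°).
Interpolate at f = 1/2 with slerp weights a = sin((1−f)δ)/sin δ ≈ 0.858, b = sin(fδ)/sin δ ≈ 0.858.
p = a·p₁ + b·p₂ ≈ (-0.533, -0.786, 0.314); φ = arcsin(p_z) ≈ 18.31°, λ = atan2(p_y, p_x) ≈ -124.12°.

≈ 18°N, 124°W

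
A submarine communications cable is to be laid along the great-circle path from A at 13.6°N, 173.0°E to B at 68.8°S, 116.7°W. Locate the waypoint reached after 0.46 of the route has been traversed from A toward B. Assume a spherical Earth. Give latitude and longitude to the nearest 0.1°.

≈ 27.8°S, 171.4°W

Write both endpoints as unit vectors p₁, p₂ with components (cos φ cos λ, cos φ sin λ, sin φ).
The central angle between the endpoints is δ = arccos(p₁·p₂) ≈ 1.672 rad (95.8°).
Interpolate at f = 0.46 with slerp weights a = sin((1−f)δ)/sin δ ≈ 0.789, b = sin(fδ)/sin δ ≈ 0.699.
p = a·p₁ + b·p₂ ≈ (-0.875, -0.132, -0.466); φ = arcsin(p_z) ≈ -27.78°, λ = atan2(p_y, p_x) ≈ -171.40°.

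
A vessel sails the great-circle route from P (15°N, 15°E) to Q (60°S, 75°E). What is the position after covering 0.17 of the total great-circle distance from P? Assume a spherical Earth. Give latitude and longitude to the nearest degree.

≈ (1°N, 21°E)

Write both endpoints as unit vectors p₁, p₂ with components (cos φ cos λ, cos φ sin λ, sin φ).
The central angle between the endpoints is δ = arccos(p₁·p₂) ≈ 1.553 rad (89.0°).
Interpolate at f = 0.17 with slerp weights a = sin((1−f)δ)/sin δ ≈ 0.961, b = sin(fδ)/sin δ ≈ 0.261.
p = a·p₁ + b·p₂ ≈ (0.930, 0.366, 0.023); φ = arcsin(p_z) ≈ 1.29°, λ = atan2(p_y, p_x) ≈ 21.49°.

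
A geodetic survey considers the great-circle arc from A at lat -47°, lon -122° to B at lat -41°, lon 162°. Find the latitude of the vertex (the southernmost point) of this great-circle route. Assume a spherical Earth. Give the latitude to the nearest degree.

The great circle lies in the plane with unit normal n̂ = (p₁ × p₂)/|p₁ × p₂|.
Here n̂_z ≈ -0.627; the vertex latitude is φ_max = arccos|n̂_z| ≈ 51.2°.

≈ -51°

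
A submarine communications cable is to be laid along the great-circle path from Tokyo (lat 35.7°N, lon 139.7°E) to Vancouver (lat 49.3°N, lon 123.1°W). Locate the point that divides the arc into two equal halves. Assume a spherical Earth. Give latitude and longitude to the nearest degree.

Convert each endpoint to a unit vector on the sphere (x = cos φ cos λ, y = cos φ sin λ, z = sin φ).
The central angle between the endpoints is δ = arccos(p₁·p₂) ≈ 1.185 rad (67.9°).
Interpolate at f = 1/2 with slerp weights a = sin((1−f)δ)/sin δ ≈ 0.603, b = sin(fδ)/sin δ ≈ 0.603.
p = a·p₁ + b·p₂ ≈ (-0.588, -0.013, 0.809); φ = arcsin(p_z) ≈ 53.97°, λ = atan2(p_y, p_x) ≈ -178.77°.

≈ lat 54°N, lon 179°W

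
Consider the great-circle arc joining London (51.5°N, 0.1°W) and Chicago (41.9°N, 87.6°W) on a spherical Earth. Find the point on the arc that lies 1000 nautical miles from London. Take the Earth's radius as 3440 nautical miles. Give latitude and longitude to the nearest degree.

Convert each endpoint to a unit vector on the sphere (x = cos φ cos λ, y = cos φ sin λ, z = sin φ).
The central angle between the endpoints is δ = arccos(p₁·p₂) ≈ 0.997 rad (57.1°). The total great-circle distance is δ·R ≈ 0.997 × 3440 ≈ 3430 nmi, so the target fraction is f = 1000/3430 ≈ 0.292.
Interpolate at f ≈ 0.292 with slerp weights a = sin((1−f)δ)/sin δ ≈ 0.773, b = sin(fδ)/sin δ ≈ 0.341.
p = a·p₁ + b·p₂ ≈ (0.492, -0.255, 0.833); φ = arcsin(p_z) ≈ 56.38°, λ = atan2(p_y, p_x) ≈ -27.38°.

≈ 56°N, 27°W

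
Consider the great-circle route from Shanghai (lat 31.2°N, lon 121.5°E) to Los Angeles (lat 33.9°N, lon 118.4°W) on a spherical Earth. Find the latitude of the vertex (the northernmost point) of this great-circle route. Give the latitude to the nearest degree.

The great circle lies in the plane with unit normal n̂ = (p₁ × p₂)/|p₁ × p₂|.
Here n̂_z ≈ +0.616; the vertex latitude is φ_max = arccos|n̂_z| ≈ 52.0°.
Check via Clairaut: cos φ_max = |cos φ₁| · sin C = cos(31.2°)·sin(46.0°) ≈ 0.616, again giving ≈ 52.0°.

≈ 52°N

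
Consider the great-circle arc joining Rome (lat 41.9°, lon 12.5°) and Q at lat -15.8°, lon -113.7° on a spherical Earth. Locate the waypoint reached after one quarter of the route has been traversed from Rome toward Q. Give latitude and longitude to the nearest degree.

From cos δ = sin φ₁ sin φ₂ + cos φ₁ cos φ₂ cos Δλ, the central angle is δ ≈ 2.220 rad (127.2°).
Interpolate at f = 1/4 with slerp weights a = sin((1−f)δ)/sin δ ≈ 1.250, b = sin(fδ)/sin δ ≈ 0.662.
p = a·p₁ + b·p₂ ≈ (0.652, -0.382, 0.655); φ = arcsin(p_z) ≈ 40.90°, λ = atan2(p_y, p_x) ≈ -30.33°.

≈ lat 41°, lon -30°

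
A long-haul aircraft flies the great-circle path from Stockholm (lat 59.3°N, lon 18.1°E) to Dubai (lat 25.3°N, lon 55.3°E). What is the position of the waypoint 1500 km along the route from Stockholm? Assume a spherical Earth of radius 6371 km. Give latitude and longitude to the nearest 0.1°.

The haversine formula gives a central angle δ ≈ 0.745 rad (42.7°) between the endpoints. The total great-circle distance is δ·R ≈ 0.745 × 6371 ≈ 4746 km, so the target fraction is f = 1500/4746 ≈ 0.316.
Interpolate at f ≈ 0.316 with slerp weights a = sin((1−f)δ)/sin δ ≈ 0.719, b = sin(fδ)/sin δ ≈ 0.344.
p = a·p₁ + b·p₂ ≈ (0.526, 0.370, 0.766); φ = arcsin(p_z) ≈ 49.97°, λ = atan2(p_y, p_x) ≈ 35.10°.

≈ lat 50.0°N, lon 35.1°E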